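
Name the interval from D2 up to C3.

D to C spans seven letter names (D-E-F-G-A-B-C) — that makes it a seventh of some quality.
D2 to C3 is 10 semitones, a half step short of the major seventh (11), so this is minor.

minor 7th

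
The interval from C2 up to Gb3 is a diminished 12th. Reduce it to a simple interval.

diminished 5th

Take out an octave (7 from the number): 12 − 7 = 5.
Quality carries through unchanged, so the simple form is a diminished fifth.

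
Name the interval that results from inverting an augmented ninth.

diminished 7th

First reduce the compound augmented ninth to its simple form, an augmented second.
The rule of nine gives the new number: 9 − 2 = 7, so a second becomes a seventh.
And augmented becomes diminished under inversion, so we get a diminished seventh.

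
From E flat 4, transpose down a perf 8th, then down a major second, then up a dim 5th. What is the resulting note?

A double-flat 3

A perfect octave down from Eb4 is Eb3.
Down a major second from Eb3: Db3 (2 semitones down).
Up a diminished fifth from Db3: Abb3 (6 semitones up).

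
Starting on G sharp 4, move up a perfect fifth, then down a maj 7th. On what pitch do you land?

Up a perfect fifth from G#4: D#5 (7 semitones up).
A major seventh down from D#5 is E4.

E 4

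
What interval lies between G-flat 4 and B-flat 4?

major 3rd

G to B spans three letter names (G-A-B) — that makes it a third of some quality.
The major third spans 4 semitones, and Gb4 to Bb4 is exactly 4 semitones — so this is a major third.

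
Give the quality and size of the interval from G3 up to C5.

perfect eleventh

G to C spans four letter names (G-A-B-C), plus an octave — that makes it an eleventh of some quality.
The perfect eleventh spans 17 semitones, and G3 to C5 is exactly 17 semitones — so this is a perfect eleventh.
(Equivalently, a compound perfect fourth: a perfect fourth plus an octave.)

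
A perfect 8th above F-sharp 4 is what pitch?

F-sharp 5

An octave keeps the letter name F, an octave up from F.
Moving 12 semitones up from F#4 (the size of a perfect octave) reaches F#5.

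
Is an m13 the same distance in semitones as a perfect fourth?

No

A minor thirteenth spans 20 semitones; a perfect fourth spans 5 semitones. They differ by 15.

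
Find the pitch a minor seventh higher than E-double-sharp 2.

Counting seven letter names up from E lands on D.
A minor seventh spans 10 semitones, so from E##2 the target pitch is D##3.

D-double-sharp 3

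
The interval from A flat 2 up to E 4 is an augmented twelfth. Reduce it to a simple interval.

Subtracting seven from the interval number removes an octave: 12 − 7 = 5.
So an augmented twelfth is an octave plus an augmented fifth. The quality is unchanged.

augmented fifth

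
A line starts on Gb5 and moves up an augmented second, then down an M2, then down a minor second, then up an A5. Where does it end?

C##6

An augmented second up from Gb5 is A5.
A major second down from A5 is G5.
A minor second down from G5 is F#5.
F#5 up an augmented fifth → C##6 (8 semitones).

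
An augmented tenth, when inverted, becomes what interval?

First reduce the compound augmented tenth to its simple form, an augmented third.
Inverted interval numbers add to nine, so a third pairs with a sixth (3 + 6 = 9).
The quality also flips — augmented becomes diminished — giving a diminished sixth.

diminished sixth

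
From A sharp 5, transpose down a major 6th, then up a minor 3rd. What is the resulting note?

E 5

Down a major sixth from A#5: C#5 (9 semitones down).
Up a minor third from C#5: E5 (3 semitones up).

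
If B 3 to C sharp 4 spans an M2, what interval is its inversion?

minor 7th

Interval numbers invert to sum to nine: 2 + 7 = 9, so a second inverts to a seventh.
The quality also flips — major becomes minor — giving a minor seventh.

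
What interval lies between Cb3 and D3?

augmented second

C to D spans two letter names (C-D): a second.
Cb3 to D3 spans 3 semitones — one semitone wider than the major second (2) — giving an augmented second.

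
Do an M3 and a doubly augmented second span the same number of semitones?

Both span 4 semitones: a major third and a doubly augmented second are the same chromatic distance.

Yes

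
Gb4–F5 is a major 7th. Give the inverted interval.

The rule of nine gives the new number: 9 − 7 = 2, so a seventh becomes a second.
Quality inverts too: major becomes minor. That makes the inversion a minor second.

minor 2nd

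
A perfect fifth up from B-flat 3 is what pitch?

F 4

Five letter names up from B: F.
Moving 7 semitones up from Bb3 (the size of a perfect fifth) reaches F4.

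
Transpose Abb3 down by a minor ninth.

Two letters down from A (plus an octave) reaches G.
Moving 13 semitones down from Abb3 (the size of a minor ninth) reaches Gb2.

Gb2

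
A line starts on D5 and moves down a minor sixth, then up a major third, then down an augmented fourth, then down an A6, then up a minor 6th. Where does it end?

A minor sixth down from D5 is F#4.
Up a major third from F#4: A#4 (4 semitones up).
An augmented fourth down from A#4 is E4.
Down an augmented sixth from E4: Gb3 (10 semitones down).
Up a minor sixth from Gb3: Ebb4 (8 semitones up).

Ebb4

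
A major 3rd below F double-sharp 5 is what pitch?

Counting three letter names down from F lands on D.
A major third is 4 semitones; 4 semitones down from F##5 gives D#5.

D sharp 5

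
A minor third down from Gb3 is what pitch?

Three letter names down from G: E.
A minor third spans 3 semitones, so from Gb3 the target pitch is Eb3.

Eb3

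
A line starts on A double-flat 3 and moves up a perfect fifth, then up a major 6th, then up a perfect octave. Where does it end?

Up a perfect fifth from Abb3: Ebb4 (7 semitones up).
Ebb4 up a major sixth → Cb5 (9 semitones).
Cb5 up a perfect octave → Cb6 (12 semitones).

C flat 6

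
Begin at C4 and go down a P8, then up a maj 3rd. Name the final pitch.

A perfect octave down from C4 is C3.
C3 up a major third → E3 (4 semitones).

E3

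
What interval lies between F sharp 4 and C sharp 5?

F to C spans five letter names (F-G-A-B-C), so the interval is some kind of fifth.
Counting semitones, F#4→C#5 is 7, which is the perfect fifth.

perfect 5th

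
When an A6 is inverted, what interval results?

diminished 3rd

The rule of nine gives the new number: 9 − 6 = 3, so a sixth becomes a third.
And augmented becomes diminished under inversion, so we get a diminished third.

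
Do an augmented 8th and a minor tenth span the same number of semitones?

No

An augmented octave spans 13 semitones; a minor tenth spans 15 semitones. They differ by 2.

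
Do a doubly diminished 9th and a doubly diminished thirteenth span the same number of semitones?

No

11 semitones (doubly diminished ninth) vs 18 semitones (doubly diminished thirteenth): not equal.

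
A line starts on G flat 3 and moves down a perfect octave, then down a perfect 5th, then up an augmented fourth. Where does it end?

Gb3 down a perfect octave → Gb2 (12 semitones).
Gb2 down a perfect fifth → Cb2 (7 semitones).
Up an augmented fourth from Cb2: F2 (6 semitones up).

F 2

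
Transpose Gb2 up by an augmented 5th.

D3

Five letter names up from G: D.
An augmented fifth spans 8 semitones, so from Gb2 the target pitch is D3.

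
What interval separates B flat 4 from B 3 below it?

Descending from Bb4 to B3 is the same interval as ascending B3 to Bb4.
B to B is the same letter name, plus an octave, so the interval is some kind of octave.
The perfect octave is 12 semitones; here we have 11, one semitone narrower: diminished.

diminished 8th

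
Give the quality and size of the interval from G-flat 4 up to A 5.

A9

G to A spans two letter names (G-A), plus an octave: a ninth.
The major ninth is 14 semitones; here we have 15, one semitone wider: augmented.
(Equivalently, a compound augmented second: an augmented second plus an octave.)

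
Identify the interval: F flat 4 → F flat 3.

perfect octave

Descending from Fb4 to Fb3 is the same interval as ascending Fb3 to Fb4.
F to F is the same letter name, plus an octave — that makes it an octave of some quality.
Fb3 to Fb4 is 12 semitones, matching the perfect octave exactly, so the quality is perfect.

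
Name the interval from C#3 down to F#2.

Descending from C#3 to F#2 is the same interval as ascending F#2 to C#3.
F to C spans five letter names (F-G-A-B-C): a fifth.
The perfect fifth spans 7 semitones, and F#2 to C#3 is exactly 7 semitones — so this is a perfect fifth.

perfect fifth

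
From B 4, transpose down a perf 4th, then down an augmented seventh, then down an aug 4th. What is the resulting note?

D double-flat 3

A perfect fourth down from B4 is F#4.
An augmented seventh down from F#4 is Gb3.
Gb3 down an augmented fourth → Dbb3 (6 semitones).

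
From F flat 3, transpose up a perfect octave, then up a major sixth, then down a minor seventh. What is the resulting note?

Up a perfect octave from Fb3: Fb4 (12 semitones up).
Fb4 up a major sixth → Db5 (9 semitones).
A minor seventh down from Db5 is Eb4.

E flat 4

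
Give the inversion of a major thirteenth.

m3

First reduce the compound major thirteenth to its simple form, a major sixth.
The rule of nine gives the new number: 9 − 6 = 3, so a sixth becomes a third.
Quality inverts too: major becomes minor. That makes the inversion a minor third.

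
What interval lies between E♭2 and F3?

E to F spans two letter names (E-F), plus an octave — that makes it a ninth of some quality.
The major ninth spans 14 semitones, and Eb2 to F3 is exactly 14 semitones — so this is a major ninth.
(Equivalently, a compound major second: a major second plus an octave.)

major ninth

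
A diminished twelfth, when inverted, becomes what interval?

A4

First reduce the compound diminished twelfth to its simple form, a diminished fifth.
Interval numbers invert to sum to nine: 5 + 4 = 9, so a fifth inverts to a fourth.
Quality inverts too: diminished becomes augmented. That makes the inversion an augmented fourth.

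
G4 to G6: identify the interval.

G to G is the same letter name, plus 2 octaves: a fifteenth.
G4 to G6 is 24 semitones, matching the perfect fifteenth exactly, so the quality is perfect.
(Equivalently, a compound perfect octave: a perfect octave plus an octave.)

P15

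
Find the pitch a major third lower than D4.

Counting three letter names down from D lands on B.
A major third is 4 semitones; 4 semitones down from D4 gives Bb3.

Bb3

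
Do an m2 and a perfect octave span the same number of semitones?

1 semitone (minor second) vs 12 semitones (perfect octave): not equal.

No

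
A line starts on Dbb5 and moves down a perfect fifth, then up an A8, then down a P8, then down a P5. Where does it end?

Dbb5 down a perfect fifth → Gbb4 (7 semitones).
An augmented octave up from Gbb4 is Gb5.
Gb5 down a perfect octave → Gb4 (12 semitones).
A perfect fifth down from Gb4 is Cb4.

Cb4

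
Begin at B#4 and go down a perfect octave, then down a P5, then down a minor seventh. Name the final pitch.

F##2

B#4 down a perfect octave → B#3 (12 semitones).
Down a perfect fifth from B#3: E#3 (7 semitones down).
E#3 down a minor seventh → F##2 (10 semitones).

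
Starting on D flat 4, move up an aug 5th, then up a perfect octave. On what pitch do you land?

A 5

Up an augmented fifth from Db4: A4 (8 semitones up).
A4 up a perfect octave → A5 (12 semitones).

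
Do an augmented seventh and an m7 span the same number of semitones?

No

An augmented seventh spans 12 semitones; a minor seventh spans 10 semitones. They differ by 2.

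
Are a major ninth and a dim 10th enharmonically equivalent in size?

Yes

A major ninth spans 14 semitones, and a diminished tenth also spans 14 semitones — they're enharmonic.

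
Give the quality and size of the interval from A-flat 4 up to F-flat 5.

m6

A to F spans six letter names (A-B-C-D-E-F) — that makes it a sixth of some quality.
At 8 semitones, Ab4→Fb5 falls one short of a major sixth: minor.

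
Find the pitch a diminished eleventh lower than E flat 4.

Counting four letter names plus an octave down from E lands on B.
Moving 16 semitones down from Eb4 (the size of a diminished eleventh) reaches B2.

B 2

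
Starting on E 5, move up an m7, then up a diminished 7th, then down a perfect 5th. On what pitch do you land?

A minor seventh up from E5 is D6.
D6 up a diminished seventh → Cb7 (9 semitones).
A perfect fifth down from Cb7 is Fb6.

F flat 6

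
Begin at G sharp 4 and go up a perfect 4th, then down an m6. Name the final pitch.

Up a perfect fourth from G#4: C#5 (5 semitones up).
Down a minor sixth from C#5: E#4 (8 semitones down).

E sharp 4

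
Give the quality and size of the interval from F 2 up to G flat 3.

minor 9th

F to G spans two letter names (F-G), plus an octave: a ninth.
F2 to Gb3 is 13 semitones, a half step short of the major ninth (14), so this is minor.
(Equivalently, a compound minor second: a minor second plus an octave.)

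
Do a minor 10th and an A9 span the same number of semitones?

Yes

Both span 15 semitones: a minor tenth and an augmented ninth are the same chromatic distance.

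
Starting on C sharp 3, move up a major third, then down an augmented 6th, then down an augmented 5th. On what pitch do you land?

A major third up from C#3 is E#3.
Down an augmented sixth from E#3: G2 (10 semitones down).
An augmented fifth down from G2 is Cb2.

C flat 2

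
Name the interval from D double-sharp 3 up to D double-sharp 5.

D to D is the same letter name, plus 2 octaves, so the interval is some kind of fifteenth.
Counting semitones, D##3→D##5 is 24, which is the perfect fifteenth.
(Equivalently, a compound perfect octave: a perfect octave plus an octave.)

P15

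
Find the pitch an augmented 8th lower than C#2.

An octave keeps the letter name C, an octave down from C.
Moving 13 semitones down from C#2 (the size of an augmented octave) reaches C1.

C1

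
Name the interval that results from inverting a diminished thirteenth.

First reduce the compound diminished thirteenth to its simple form, a diminished sixth.
The rule of nine gives the new number: 9 − 6 = 3, so a sixth becomes a third.
The quality also flips — diminished becomes augmented — giving an augmented third.

augmented third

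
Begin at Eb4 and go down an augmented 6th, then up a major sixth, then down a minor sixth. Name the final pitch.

Gb3

An augmented sixth down from Eb4 is Gbb3.
A major sixth up from Gbb3 is Ebb4.
Ebb4 down a minor sixth → Gb3 (8 semitones).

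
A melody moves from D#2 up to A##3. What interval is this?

D to A spans five letter names (D-E-F-G-A), plus an octave: a twelfth.
A perfect twelfth would be 19 semitones; D#2 to A##3 is 20, one semitone wider, so the interval is augmented.
(Equivalently, a compound augmented fifth: an augmented fifth plus an octave.)

augmented twelfth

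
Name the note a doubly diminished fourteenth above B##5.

A7

Counting seven letter names plus an octave up from B lands on A.
A doubly diminished fourteenth is 20 semitones; 20 semitones up from B##5 gives A7.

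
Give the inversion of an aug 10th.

diminished sixth

First reduce the compound augmented tenth to its simple form, an augmented third.
Inverted interval numbers add to nine, so a third pairs with a sixth (3 + 6 = 9).
Quality inverts too: augmented becomes diminished. That makes the inversion a diminished sixth.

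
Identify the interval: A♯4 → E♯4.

Descending from A#4 to E#4 is the same interval as ascending E#4 to A#4.
E to A spans four letter names (E-F-G-A) — that makes it a fourth of some quality.
The perfect fourth spans 5 semitones, and E#4 to A#4 is exactly 5 semitones — so this is a perfect fourth.

perfect fourth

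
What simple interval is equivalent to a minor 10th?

Each octave removed subtracts seven from the number: 10 − 7 = 3.
That makes a minor tenth a compound minor third — an octave plus a minor third.

minor 3rd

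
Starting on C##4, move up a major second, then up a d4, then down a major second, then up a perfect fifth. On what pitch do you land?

C#5

C##4 up a major second → D##4 (2 semitones).
D##4 up a diminished fourth → G#4 (4 semitones).
G#4 down a major second → F#4 (2 semitones).
A perfect fifth up from F#4 is C#5.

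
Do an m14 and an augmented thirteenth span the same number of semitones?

A minor fourteenth spans 22 semitones, and an augmented thirteenth also spans 22 semitones — they're enharmonic.

Yes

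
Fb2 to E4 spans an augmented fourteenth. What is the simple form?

A7

Each octave removed subtracts seven from the number: 14 − 7 = 7.
So an augmented fourteenth is an octave plus an augmented seventh. The quality is unchanged.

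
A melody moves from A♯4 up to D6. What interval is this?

diminished eleventh

A to D spans four letter names (A-B-C-D), plus an octave: an eleventh.
A perfect eleventh would be 17 semitones; A#4 to D6 is 16, one semitone narrower, so the interval is diminished.
(Equivalently, a compound diminished fourth: a diminished fourth plus an octave.)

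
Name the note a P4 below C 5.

Counting four letter names down from C lands on G.
Moving 5 semitones down from C5 (the size of a perfect fourth) reaches G4.

G 4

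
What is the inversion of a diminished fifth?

The rule of nine gives the new number: 9 − 5 = 4, so a fifth becomes a fourth.
And diminished becomes augmented under inversion, so we get an augmented fourth.

A4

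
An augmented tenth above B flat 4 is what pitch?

Three letters up from B (plus an octave) reaches D.
Moving 17 semitones up from Bb4 (the size of an augmented tenth) reaches D#6.

D sharp 6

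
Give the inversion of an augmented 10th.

First reduce the compound augmented tenth to its simple form, an augmented third.
Inverted interval numbers add to nine, so a third pairs with a sixth (3 + 6 = 9).
And augmented becomes diminished under inversion, so we get a diminished sixth.

diminished sixth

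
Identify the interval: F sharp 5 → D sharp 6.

major 6th

F to D spans six letter names (F-G-A-B-C-D): a sixth.
Counting semitones, F#5→D#6 is 9, which is the major sixth.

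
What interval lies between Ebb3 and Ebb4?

P8

E to E is the same letter name, plus an octave — that makes it an octave of some quality.
Ebb3 to Ebb4 is 12 semitones, matching the perfect octave exactly, so the quality is perfect.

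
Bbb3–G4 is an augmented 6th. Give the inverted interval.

diminished 3rd

Inverted interval numbers add to nine, so a sixth pairs with a third (6 + 3 = 9).
And augmented becomes diminished under inversion, so we get a diminished third.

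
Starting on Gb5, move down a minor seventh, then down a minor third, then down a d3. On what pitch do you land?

D#4

Gb5 down a minor seventh → Ab4 (10 semitones).
A minor third down from Ab4 is F4.
F4 down a diminished third → D#4 (2 semitones).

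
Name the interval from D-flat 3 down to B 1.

Descending from Db3 to B1 is the same interval as ascending B1 to Db3.
B to D spans three letter names (B-C-D), plus an octave: a tenth.
B1 to Db3 spans 14 semitones — two semitones narrower than the major tenth (16) — giving a diminished tenth.
(Equivalently, a compound diminished third: a diminished third plus an octave.)

diminished 10th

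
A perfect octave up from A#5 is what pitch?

The letter stays A (same as the start), shifted an octave up.
Moving 12 semitones up from A#5 (the size of a perfect octave) reaches A#6.

A#6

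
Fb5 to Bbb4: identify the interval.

Descending from Fb5 to Bbb4 is the same interval as ascending Bbb4 to Fb5.
B to F spans five letter names (B-C-D-E-F): a fifth.
Counting semitones, Bbb4→Fb5 is 7, which is the perfect fifth.

perfect 5th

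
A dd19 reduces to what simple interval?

doubly diminished fifth

Subtracting seven from the interval number removes an octave: 19 − 14 = 5.
Quality carries through unchanged, so the simple form is a doubly diminished fifth.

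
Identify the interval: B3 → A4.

B to A spans seven letter names (B-C-D-E-F-G-A): a seventh.
At 10 semitones, B3→A4 falls one short of a major seventh: minor.

minor 7th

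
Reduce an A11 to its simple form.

augmented fourth

Subtracting seven from the interval number removes an octave: 11 − 7 = 4.
That makes an augmented eleventh a compound augmented fourth — an octave plus an augmented fourth.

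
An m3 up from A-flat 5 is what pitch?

The third takes the letter from A up to C.
A minor third is 3 semitones; 3 semitones up from Ab5 gives Cb6.

C-flat 6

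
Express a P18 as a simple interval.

Subtracting seven from the interval number removes an octave: 18 − 14 = 4.
So a perfect eighteenth is 2 octaves plus a perfect fourth. The quality is unchanged.

perfect fourth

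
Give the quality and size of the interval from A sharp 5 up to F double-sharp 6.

M6

A to F spans six letter names (A-B-C-D-E-F), so the interval is some kind of sixth.
The major sixth spans 9 semitones, and A#5 to F##6 is exactly 9 semitones — so this is a major sixth.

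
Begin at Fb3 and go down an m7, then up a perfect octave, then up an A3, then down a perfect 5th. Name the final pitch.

Down a minor seventh from Fb3: Gb2 (10 semitones down).
Up a perfect octave from Gb2: Gb3 (12 semitones up).
An augmented third up from Gb3 is B3.
B3 down a perfect fifth → E3 (7 semitones).

E3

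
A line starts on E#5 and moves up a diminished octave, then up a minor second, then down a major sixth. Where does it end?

Ab5

Up a diminished octave from E#5: E6 (11 semitones up).
E6 up a minor second → F6 (1 semitone).
A major sixth down from F6 is Ab5.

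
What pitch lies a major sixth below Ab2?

Six letter names down from A: C.
A major sixth spans 9 semitones, so from Ab2 the target pitch is Cb2.

Cb2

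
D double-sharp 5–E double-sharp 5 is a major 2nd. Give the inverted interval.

minor 7th

Inverted interval numbers add to nine, so a second pairs with a seventh (2 + 7 = 9).
And major becomes minor under inversion, so we get a minor seventh.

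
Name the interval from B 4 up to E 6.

B to E spans four letter names (B-C-D-E), plus an octave: an eleventh.
The perfect eleventh spans 17 semitones, and B4 to E6 is exactly 17 semitones — so this is a perfect eleventh.
(Equivalently, a compound perfect fourth: a perfect fourth plus an octave.)

perfect 11th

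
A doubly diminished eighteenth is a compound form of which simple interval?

Each octave removed subtracts seven from the number: 18 − 14 = 4.
That makes a doubly diminished eighteenth a compound doubly diminished fourth — 2 octaves plus a doubly diminished fourth.

dd4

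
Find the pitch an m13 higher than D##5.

B#6

Six letters up from D (plus an octave) reaches B.
Moving 20 semitones up from D##5 (the size of a minor thirteenth) reaches B#6.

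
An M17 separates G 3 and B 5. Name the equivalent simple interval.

Subtracting seven from the interval number removes an octave: 17 − 14 = 3.
Quality carries through unchanged, so the simple form is a major third.

major 3rd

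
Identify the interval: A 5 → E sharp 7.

augmented twelfth

A to E spans five letter names (A-B-C-D-E), plus an octave: a twelfth.
The perfect twelfth is 19 semitones; here we have 20, one semitone wider: augmented.
(Equivalently, a compound augmented fifth: an augmented fifth plus an octave.)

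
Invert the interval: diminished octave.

augmented 1st

Interval numbers invert to sum to nine: 8 + 1 = 9, so an octave inverts to a unison.
Quality inverts too: diminished becomes augmented. That makes the inversion an augmented unison.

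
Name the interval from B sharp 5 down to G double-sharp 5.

Descending from B#5 to G##5 is the same interval as ascending G##5 to B#5.
G to B spans three letter names (G-A-B) — that makes it a third of some quality.
At 3 semitones, G##5→B#5 falls one short of a major third: minor.

m3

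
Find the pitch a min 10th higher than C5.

Eb6

The tenth's letter: C up three letter names plus an octave → E.
A minor tenth spans 15 semitones, so from C5 the target pitch is Eb6.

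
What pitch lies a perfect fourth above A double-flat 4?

Four letter names up from A: D.
A perfect fourth is 5 semitones; 5 semitones up from Abb4 gives Dbb5.

D double-flat 5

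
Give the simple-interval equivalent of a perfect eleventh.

Subtracting seven from the interval number removes an octave: 11 − 7 = 4.
Quality carries through unchanged, so the simple form is a perfect fourth.

P4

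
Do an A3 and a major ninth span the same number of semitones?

5 semitones (augmented third) vs 14 semitones (major ninth): not equal.

No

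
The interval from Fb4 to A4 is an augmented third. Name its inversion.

diminished 6th

The rule of nine gives the new number: 9 − 3 = 6, so a third becomes a sixth.
The quality also flips — augmented becomes diminished — giving a diminished sixth.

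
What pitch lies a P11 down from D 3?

Four letters down from D (plus an octave) reaches A.
A perfect eleventh is 17 semitones; 17 semitones down from D3 gives A1.

A 1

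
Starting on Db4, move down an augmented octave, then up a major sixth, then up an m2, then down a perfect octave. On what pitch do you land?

Cbb3

An augmented octave down from Db4 is Dbb3.
A major sixth up from Dbb3 is Bbb3.
Bbb3 up a minor second → Cbb4 (1 semitone).
Cbb4 down a perfect octave → Cbb3 (12 semitones).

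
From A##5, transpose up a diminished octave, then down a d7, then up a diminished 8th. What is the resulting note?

B#6

A##5 up a diminished octave → A#6 (11 semitones).
A diminished seventh down from A#6 is B##5.
A diminished octave up from B##5 is B#6.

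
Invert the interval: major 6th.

minor third

The rule of nine gives the new number: 9 − 6 = 3, so a sixth becomes a third.
Quality inverts too: major becomes minor. That makes the inversion a minor third.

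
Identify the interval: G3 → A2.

Descending from G3 to A2 is the same interval as ascending A2 to G3.
A to G spans seven letter names (A-B-C-D-E-F-G): a seventh.
A major seventh would be 11 semitones, but A2 to G3 is 10 — one semitone narrower, making it a minor seventh.

m7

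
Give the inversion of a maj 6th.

Inverted interval numbers add to nine, so a sixth pairs with a third (6 + 3 = 9).
And major becomes minor under inversion, so we get a minor third.

m3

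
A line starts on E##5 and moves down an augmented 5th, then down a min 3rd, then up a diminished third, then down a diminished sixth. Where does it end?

Down an augmented fifth from E##5: A#4 (8 semitones down).
A minor third down from A#4 is F##4.
A diminished third up from F##4 is A4.
Down a diminished sixth from A4: C##4 (7 semitones down).

C##4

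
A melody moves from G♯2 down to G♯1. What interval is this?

perfect octave

Descending from G#2 to G#1 is the same interval as ascending G#1 to G#2.
G to G is the same letter name, plus an octave: an octave.
Counting semitones, G#1→G#2 is 12, which is the perfect octave.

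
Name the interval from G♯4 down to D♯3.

perfect eleventh

Descending from G#4 to D#3 is the same interval as ascending D#3 to G#4.
D to G spans four letter names (D-E-F-G), plus an octave: an eleventh.
The perfect eleventh spans 17 semitones, and D#3 to G#4 is exactly 17 semitones — so this is a perfect eleventh.
(Equivalently, a compound perfect fourth: a perfect fourth plus an octave.)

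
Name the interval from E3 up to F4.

minor ninth

E to F spans two letter names (E-F), plus an octave, so the interval is some kind of ninth.
At 13 semitones, E3→F4 falls one short of a major ninth: minor.
(Equivalently, a compound minor second: a minor second plus an octave.)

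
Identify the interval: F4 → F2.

Descending from F4 to F2 is the same interval as ascending F2 to F4.
F to F is the same letter name, plus 2 octaves: a fifteenth.
Counting semitones, F2→F4 is 24, which is the perfect fifteenth.
(Equivalently, a compound perfect octave: a perfect octave plus an octave.)

perfect fifteenth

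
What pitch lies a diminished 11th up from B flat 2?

The eleventh's letter: B up four letter names plus an octave → E.
Moving 16 semitones up from Bb2 (the size of a diminished eleventh) reaches Ebb4.

E double-flat 4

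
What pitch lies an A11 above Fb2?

Four letters up from F (plus an octave) reaches B.
An augmented eleventh spans 18 semitones, so from Fb2 the target pitch is Bb3.

Bb3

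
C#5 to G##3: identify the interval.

Descending from C#5 to G##3 is the same interval as ascending G##3 to C#5.
G to C spans four letter names (G-A-B-C), plus an octave, so the interval is some kind of eleventh.
G##3 to C#5 spans 16 semitones — one semitone narrower than the perfect eleventh (17) — giving a diminished eleventh.
(Equivalently, a compound diminished fourth: a diminished fourth plus an octave.)

diminished eleventh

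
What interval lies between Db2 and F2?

D to F spans three letter names (D-E-F) — that makes it a third of some quality.
Counting semitones, Db2→F2 is 4, which is the major third.

major 3rd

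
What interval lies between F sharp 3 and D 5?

F to D spans six letter names (F-G-A-B-C-D), plus an octave — that makes it a thirteenth of some quality.
At 20 semitones, F#3→D5 falls one short of a major thirteenth: minor.
(Equivalently, a compound minor sixth: a minor sixth plus an octave.)

m13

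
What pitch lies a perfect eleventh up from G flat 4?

C flat 6

The eleventh's letter: G up four letter names plus an octave → C.
A perfect eleventh is 17 semitones; 17 semitones up from Gb4 gives Cb6.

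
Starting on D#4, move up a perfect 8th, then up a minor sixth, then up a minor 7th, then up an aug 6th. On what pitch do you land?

F##7

A perfect octave up from D#4 is D#5.
Up a minor sixth from D#5: B5 (8 semitones up).
B5 up a minor seventh → A6 (10 semitones).
Up an augmented sixth from A6: F##7 (10 semitones up).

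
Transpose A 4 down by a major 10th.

Three letters down from A (plus an octave) reaches F.
A major tenth spans 16 semitones, so from A4 the target pitch is F3.

F 3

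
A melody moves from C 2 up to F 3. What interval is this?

C to F spans four letter names (C-D-E-F), plus an octave, so the interval is some kind of eleventh.
C2 to F3 is 17 semitones, matching the perfect eleventh exactly, so the quality is perfect.
(Equivalently, a compound perfect fourth: a perfect fourth plus an octave.)

perfect eleventh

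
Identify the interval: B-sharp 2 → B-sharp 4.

perfect 15th

B to B is the same letter name, plus 2 octaves, so the interval is some kind of fifteenth.
B#2 to B#4 is 24 semitones, matching the perfect fifteenth exactly, so the quality is perfect.
(Equivalently, a compound perfect octave: a perfect octave plus an octave.)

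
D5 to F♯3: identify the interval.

minor thirteenth

Descending from D5 to F#3 is the same interval as ascending F#3 to D5.
F to D spans six letter names (F-G-A-B-C-D), plus an octave: a thirteenth.
F#3 to D5 is 20 semitones, a half step short of the major thirteenth (21), so this is minor.
(Equivalently, a compound minor sixth: a minor sixth plus an octave.)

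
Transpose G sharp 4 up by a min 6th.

E 5

Counting six letter names up from G lands on E.
A minor sixth is 8 semitones; 8 semitones up from G#4 gives E5.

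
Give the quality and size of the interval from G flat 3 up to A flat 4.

major ninth

G to A spans two letter names (G-A), plus an octave: a ninth.
The major ninth spans 14 semitones, and Gb3 to Ab4 is exactly 14 semitones — so this is a major ninth.
(Equivalently, a compound major second: a major second plus an octave.)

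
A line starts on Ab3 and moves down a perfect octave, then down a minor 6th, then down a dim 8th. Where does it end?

C#1

A perfect octave down from Ab3 is Ab2.
Ab2 down a minor sixth → C2 (8 semitones).
C2 down a diminished octave → C#1 (11 semitones).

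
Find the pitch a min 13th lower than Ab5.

C4

The thirteenth's letter: A down six letter names plus an octave → C.
A minor thirteenth spans 20 semitones, so from Ab5 the target pitch is C4.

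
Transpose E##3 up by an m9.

Two letters up from E (plus an octave) reaches F.
A minor ninth is 13 semitones; 13 semitones up from E##3 gives F##4.

F##4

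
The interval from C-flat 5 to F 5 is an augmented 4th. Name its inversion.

The rule of nine gives the new number: 9 − 4 = 5, so a fourth becomes a fifth.
The quality also flips — augmented becomes diminished — giving a diminished fifth.

d5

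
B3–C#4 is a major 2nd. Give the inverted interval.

minor 7th

Inverted interval numbers add to nine, so a second pairs with a seventh (2 + 7 = 9).
And major becomes minor under inversion, so we get a minor seventh.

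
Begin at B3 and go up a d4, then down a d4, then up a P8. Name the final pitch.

B3 up a diminished fourth → Eb4 (4 semitones).
Eb4 down a diminished fourth → B3 (4 semitones).
A perfect octave up from B3 is B4.

B4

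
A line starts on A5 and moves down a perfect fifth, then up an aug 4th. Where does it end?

G#5

Down a perfect fifth from A5: D5 (7 semitones down).
D5 up an augmented fourth → G#5 (6 semitones).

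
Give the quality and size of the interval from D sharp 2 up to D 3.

D to D is the same letter name, plus an octave — that makes it an octave of some quality.
A perfect octave would be 12 semitones; D#2 to D3 is 11, one semitone narrower, so the interval is diminished.

d8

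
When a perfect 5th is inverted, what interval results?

P4

The rule of nine gives the new number: 9 − 5 = 4, so a fifth becomes a fourth.
Quality inverts too: perfect stays perfect. That makes the inversion a perfect fourth.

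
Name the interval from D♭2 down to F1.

minor sixth

Descending from Db2 to F1 is the same interval as ascending F1 to Db2.
F to D spans six letter names (F-G-A-B-C-D) — that makes it a sixth of some quality.
F1 to Db2 is 8 semitones, a half step short of the major sixth (9), so this is minor.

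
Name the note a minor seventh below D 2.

E 1

Counting seven letter names down from D lands on E.
Moving 10 semitones down from D2 (the size of a minor seventh) reaches E1.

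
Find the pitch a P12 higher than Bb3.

F5

Counting five letter names plus an octave up from B lands on F.
A perfect twelfth spans 19 semitones, so from Bb3 the target pitch is F5.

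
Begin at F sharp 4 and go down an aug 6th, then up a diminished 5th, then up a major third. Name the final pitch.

G flat 4

An augmented sixth down from F#4 is Ab3.
A diminished fifth up from Ab3 is Ebb4.
Up a major third from Ebb4: Gb4 (4 semitones up).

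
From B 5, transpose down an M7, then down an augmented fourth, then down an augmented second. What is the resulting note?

F double-flat 4

Down a major seventh from B5: C5 (11 semitones down).
An augmented fourth down from C5 is Gb4.
Gb4 down an augmented second → Fbb4 (3 semitones).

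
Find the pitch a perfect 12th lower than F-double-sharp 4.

Five letters down from F (plus an octave) reaches B.
A perfect twelfth spans 19 semitones, so from F##4 the target pitch is B#2.

B-sharp 2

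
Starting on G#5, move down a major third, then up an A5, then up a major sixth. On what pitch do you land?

G##6

G#5 down a major third → E5 (4 semitones).
Up an augmented fifth from E5: B#5 (8 semitones up).
A major sixth up from B#5 is G##6.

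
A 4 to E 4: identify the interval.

perfect 4th

Descending from A4 to E4 is the same interval as ascending E4 to A4.
E to A spans four letter names (E-F-G-A) — that makes it a fourth of some quality.
Counting semitones, E4→A4 is 5, which is the perfect fourth.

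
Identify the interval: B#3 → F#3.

Descending from B#3 to F#3 is the same interval as ascending F#3 to B#3.
F to B spans four letter names (F-G-A-B) — that makes it a fourth of some quality.
The perfect fourth is 5 semitones; here we have 6, one semitone wider: augmented.

augmented fourth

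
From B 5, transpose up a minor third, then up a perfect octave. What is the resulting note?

D 7

Up a minor third from B5: D6 (3 semitones up).
A perfect octave up from D6 is D7.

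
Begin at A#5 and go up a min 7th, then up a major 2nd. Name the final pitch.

Up a minor seventh from A#5: G#6 (10 semitones up).
G#6 up a major second → A#6 (2 semitones).

A#6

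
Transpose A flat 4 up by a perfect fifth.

E flat 5

Five letter names up from A: E.
A perfect fifth spans 7 semitones, so from Ab4 the target pitch is Eb5.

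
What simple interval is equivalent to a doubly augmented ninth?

Each octave removed subtracts seven from the number: 9 − 7 = 2.
That makes a doubly augmented ninth a compound doubly augmented second — an octave plus a doubly augmented second.

doubly augmented second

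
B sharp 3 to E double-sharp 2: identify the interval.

d12

Descending from B#3 to E##2 is the same interval as ascending E##2 to B#3.
E to B spans five letter names (E-F-G-A-B), plus an octave: a twelfth.
A perfect twelfth would be 19 semitones; E##2 to B#3 is 18, one semitone narrower, so the interval is diminished.
(Equivalently, a compound diminished fifth: a diminished fifth plus an octave.)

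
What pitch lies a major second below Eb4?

The second takes the letter from E down to D.
A major second spans 2 semitones, so from Eb4 the target pitch is Db4.

Db4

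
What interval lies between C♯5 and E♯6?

M10

C to E spans three letter names (C-D-E), plus an octave, so the interval is some kind of tenth.
The major tenth spans 16 semitones, and C#5 to E#6 is exactly 16 semitones — so this is a major tenth.
(Equivalently, a compound major third: a major third plus an octave.)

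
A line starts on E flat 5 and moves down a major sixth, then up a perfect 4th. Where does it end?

A major sixth down from Eb5 is Gb4.
Up a perfect fourth from Gb4: Cb5 (5 semitones up).

C flat 5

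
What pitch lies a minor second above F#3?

Two letter names up from F: G.
A minor second is 1 semitone; 1 semitone up from F#3 gives G3.

G3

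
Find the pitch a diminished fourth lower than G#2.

D##2

Four letter names down from G: D.
A diminished fourth spans 4 semitones, so from G#2 the target pitch is D##2.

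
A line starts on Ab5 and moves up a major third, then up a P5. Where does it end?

Up a major third from Ab5: C6 (4 semitones up).
Up a perfect fifth from C6: G6 (7 semitones up).

G6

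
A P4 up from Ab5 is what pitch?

The fourth takes the letter from A up to D.
A perfect fourth spans 5 semitones, so from Ab5 the target pitch is Db6.

Db6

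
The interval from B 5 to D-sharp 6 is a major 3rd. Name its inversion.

m6

The rule of nine gives the new number: 9 − 3 = 6, so a third becomes a sixth.
And major becomes minor under inversion, so we get a minor sixth.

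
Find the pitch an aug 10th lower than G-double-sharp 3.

E 2

Three letters down from G (plus an octave) reaches E.
An augmented tenth spans 17 semitones, so from G##3 the target pitch is E2.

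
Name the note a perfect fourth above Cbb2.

Counting four letter names up from C lands on F.
Moving 5 semitones up from Cbb2 (the size of a perfect fourth) reaches Fbb2.

Fbb2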